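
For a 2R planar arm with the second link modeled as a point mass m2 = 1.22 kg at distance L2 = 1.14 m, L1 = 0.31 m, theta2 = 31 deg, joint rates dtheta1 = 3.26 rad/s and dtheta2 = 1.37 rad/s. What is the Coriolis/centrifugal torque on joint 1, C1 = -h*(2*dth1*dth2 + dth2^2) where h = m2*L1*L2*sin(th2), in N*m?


h = m2*L1*L2*sin(th2) = 1.22*0.31*1.14*sin(31 deg) = 0.222058
C1 = -h*(2*3.26*1.37 + 1.37^2) = -0.222058*10.8093 = -2.4003

-2.4003 N*m


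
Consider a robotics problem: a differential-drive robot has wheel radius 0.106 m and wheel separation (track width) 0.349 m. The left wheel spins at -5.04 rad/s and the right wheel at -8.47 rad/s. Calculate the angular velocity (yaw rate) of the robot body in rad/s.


omega = r*(wR - wL)/L = 0.106*(-8.47 - (-5.04))/0.349 = -1.0418

-1.0418 rad/s


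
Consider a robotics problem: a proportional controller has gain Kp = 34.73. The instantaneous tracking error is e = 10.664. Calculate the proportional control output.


u_P = Kp * e = 34.73 * 10.664 = 370.3607

370.3607


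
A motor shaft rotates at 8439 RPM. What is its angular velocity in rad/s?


omega = 8439 * 2*pi/60 = 883.7300

883.7300 rad/s


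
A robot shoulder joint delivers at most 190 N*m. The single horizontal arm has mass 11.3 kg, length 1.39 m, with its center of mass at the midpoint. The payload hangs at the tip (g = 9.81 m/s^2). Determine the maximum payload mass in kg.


tau_arm = m_arm*g*(L/2) = 11.3*9.81*1.39/2 = 77.0428 N*m
tau_payload = tau_max - tau_arm = 190 - 77.0428 = 112.9572
m_payload = tau_payload / (g*L) = 112.9572 / (9.81*1.39) = 8.2838

8.2838 kg


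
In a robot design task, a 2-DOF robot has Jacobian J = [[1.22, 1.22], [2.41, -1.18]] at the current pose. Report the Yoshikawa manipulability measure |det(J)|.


det(J) = 1.22*-1.18 - (1.22)*(2.41) = -4.3798
|det(J)| = 4.3798

4.3798


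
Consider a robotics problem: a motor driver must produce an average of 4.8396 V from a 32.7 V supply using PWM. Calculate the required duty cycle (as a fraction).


D = V_avg/V_supply = 4.8396/32.7 = 0.1480

0.1480


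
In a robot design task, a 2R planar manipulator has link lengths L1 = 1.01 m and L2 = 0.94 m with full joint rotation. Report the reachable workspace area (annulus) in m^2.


r_max = L1 + L2 = 1.9500, r_min = |L1 - L2| = 0.0700
A = pi*(r_max^2 - r_min^2) = pi*(3.8025 - 0.0049) = 11.9305

11.9305 m^2


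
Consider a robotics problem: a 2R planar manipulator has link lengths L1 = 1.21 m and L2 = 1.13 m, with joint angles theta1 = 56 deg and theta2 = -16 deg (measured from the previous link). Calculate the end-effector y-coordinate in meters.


y = L1*sin(th1) + L2*sin(th1+th2) = 1.21*sin(56 deg) + 1.13*sin(40 deg) = 1.7295

1.7295 m


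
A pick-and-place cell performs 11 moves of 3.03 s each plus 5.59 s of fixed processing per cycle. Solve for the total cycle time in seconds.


T = 11*3.03 + 5.59 = 38.9200

38.9200 s


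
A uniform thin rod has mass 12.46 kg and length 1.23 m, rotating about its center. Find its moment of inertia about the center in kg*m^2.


I = (1/12)*m*L^2 = (1/12)*12.46*1.23^2 = 1.5709

1.5709 kg*m^2


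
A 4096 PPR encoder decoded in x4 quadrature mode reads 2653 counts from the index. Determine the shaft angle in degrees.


angle = counts * 360 / (PPR*4) = 2653 * 360 / 16384 = 58.2935

58.2935 degrees


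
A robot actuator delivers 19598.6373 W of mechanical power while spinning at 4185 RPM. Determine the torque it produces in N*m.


omega = 4185 * 2*pi/60 = 438.252175 rad/s
tau = P / omega = 19598.6373 / 438.252175 = 44.7200

44.7200 N*m


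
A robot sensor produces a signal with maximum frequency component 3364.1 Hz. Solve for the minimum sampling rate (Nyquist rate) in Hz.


f_s,min = 2*f_max = 2*3364.1 = 6728.2000

6728.2000 Hz


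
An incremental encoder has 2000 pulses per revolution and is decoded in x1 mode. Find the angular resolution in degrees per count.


resolution = 360 / (PPR * 1) = 360 / 2000 = 0.1800

0.1800 degrees


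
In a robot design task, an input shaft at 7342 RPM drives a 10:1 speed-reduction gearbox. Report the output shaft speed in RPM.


omega_out = omega_in / N = 7342 / 10 = 734.2000

734.2000 RPM


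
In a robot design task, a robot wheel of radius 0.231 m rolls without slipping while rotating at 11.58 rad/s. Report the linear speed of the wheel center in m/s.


v = omega * r = 11.58 * 0.231 = 2.6750

2.6750 m/s


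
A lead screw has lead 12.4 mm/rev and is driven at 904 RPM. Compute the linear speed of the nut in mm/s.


v = lead * (RPM/60) = 12.4*904/60 = 186.8267

186.8267 mm/s


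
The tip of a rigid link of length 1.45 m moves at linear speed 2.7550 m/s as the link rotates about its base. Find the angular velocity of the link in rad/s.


omega = v / L = 2.7550 / 1.45 = 1.9000

1.9000 rad/s


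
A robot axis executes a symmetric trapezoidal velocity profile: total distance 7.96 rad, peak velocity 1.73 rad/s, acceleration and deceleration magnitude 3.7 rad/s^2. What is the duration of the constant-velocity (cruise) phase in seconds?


t_acc = v/a = 0.467568 s, d_acc = v^2/(2a) = 0.404446 rad each
d_cruise = 7.96 - 2*0.404446 = 7.151108 rad
t_cruise = d_cruise/v = 7.151108/1.73 = 4.1336

4.1336 s


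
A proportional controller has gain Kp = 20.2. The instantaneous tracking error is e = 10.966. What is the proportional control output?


u_P = Kp * e = 20.2 * 10.966 = 221.5132

221.5132


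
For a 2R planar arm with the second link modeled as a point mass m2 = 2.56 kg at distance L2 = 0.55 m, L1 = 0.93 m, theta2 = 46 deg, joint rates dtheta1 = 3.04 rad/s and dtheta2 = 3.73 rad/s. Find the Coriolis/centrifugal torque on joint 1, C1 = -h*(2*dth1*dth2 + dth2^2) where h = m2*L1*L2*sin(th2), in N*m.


h = m2*L1*L2*sin(th2) = 2.56*0.93*0.55*sin(46 deg) = 0.941932
C1 = -h*(2*3.04*3.73 + 3.73^2) = -0.941932*36.5913 = -34.4665

-34.4665 N*m


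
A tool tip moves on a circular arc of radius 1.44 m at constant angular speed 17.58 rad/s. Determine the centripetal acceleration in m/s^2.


a_c = omega^2 * r = 17.58^2 * 1.44 = 445.0412

445.0412 m/s^2


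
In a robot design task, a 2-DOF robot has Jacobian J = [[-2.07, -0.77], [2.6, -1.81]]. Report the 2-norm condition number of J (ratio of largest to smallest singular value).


JJ^T eigenvalues: trace(JJ^T) = 14.9139, det(JJ^T) = det(J)^2 = 33.04755169
s_max^2 = (14.9139 + sqrt(90.23420645))/2 = 12.20653436
s_min^2 = (14.9139 - sqrt(90.23420645))/2 = 2.70736564
kappa = s_max/s_min = sqrt(12.20653436/2.70736564) = 2.1234

2.1234


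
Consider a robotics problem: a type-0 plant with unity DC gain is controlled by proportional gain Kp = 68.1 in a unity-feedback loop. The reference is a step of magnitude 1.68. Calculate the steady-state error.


e_ss = R/(1 + Kp) = 1.68/(1 + 68.1) = 1.68/69.1000 = 0.0243

0.0243


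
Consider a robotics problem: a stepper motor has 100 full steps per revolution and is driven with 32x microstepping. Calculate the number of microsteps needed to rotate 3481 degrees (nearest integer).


step_size = 360/(100*32) = 360/3200 = 0.112500 deg
n = 3481/(360/3200) = 3481*3200/360 = 30942.2222 -> 30942

30942 steps


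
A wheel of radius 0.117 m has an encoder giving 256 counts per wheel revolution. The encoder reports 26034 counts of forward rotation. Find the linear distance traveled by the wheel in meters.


revs = 26034/256 = 101.695312
d = revs * 2*pi*r = 101.695312 * 2*pi*0.117 = 74.7595

74.7595 m


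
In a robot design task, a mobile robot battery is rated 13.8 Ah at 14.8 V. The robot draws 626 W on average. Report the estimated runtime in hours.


E = 13.8*14.8 = 204.2400 Wh
t = E/P = 204.2400/626 = 0.3263

0.3263 hours


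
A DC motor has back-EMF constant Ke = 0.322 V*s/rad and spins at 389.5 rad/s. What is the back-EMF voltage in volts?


V_emf = Ke * omega = 0.322*389.5 = 125.4190

125.4190 V


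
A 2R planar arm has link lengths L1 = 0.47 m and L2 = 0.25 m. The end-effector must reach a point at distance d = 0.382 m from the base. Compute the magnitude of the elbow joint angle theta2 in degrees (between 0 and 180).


cos(th2) = (d^2 - L1^2 - L2^2)/(2*L1*L2) = (0.382^2 - 0.47^2 - 0.25^2)/(2*0.47*0.25) = -0.58500426
th2 = acos(-0.58500426) = 125.8033 deg

125.8033 degrees


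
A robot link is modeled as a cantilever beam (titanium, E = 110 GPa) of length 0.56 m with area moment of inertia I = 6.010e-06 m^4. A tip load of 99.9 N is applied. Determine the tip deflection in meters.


delta = F*L^3/(3*E*I) = 99.9*0.56^3/(3*1.100e+11*6.010e-06)
      = 17.5440384/1983300 = 8.8459e-06

8.8459e-06 m


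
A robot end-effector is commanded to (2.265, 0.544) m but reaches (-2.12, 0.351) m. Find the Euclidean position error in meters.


dx = -2.12 - (2.265) = -4.3850, dy = 0.351 - (0.544) = -0.1930
err = sqrt(19.228225 + 0.037249) = 4.3892

4.3892 m


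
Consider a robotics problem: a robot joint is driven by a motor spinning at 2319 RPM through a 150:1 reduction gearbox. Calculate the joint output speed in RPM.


omega_joint = omega_motor / N = 2319 / 150 = 15.4600

15.4600 RPM


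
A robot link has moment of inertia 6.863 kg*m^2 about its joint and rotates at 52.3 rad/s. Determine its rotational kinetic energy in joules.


KE = (1/2)*I*omega^2 = 0.5*6.863*52.3^2 = 9386.1476

9386.1476 J


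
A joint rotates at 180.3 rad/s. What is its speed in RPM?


RPM = 180.3 * 60/(2*pi) = 1721.7382

1721.7382 RPM


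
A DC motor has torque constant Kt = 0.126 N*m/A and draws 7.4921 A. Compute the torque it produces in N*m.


tau = Kt * I = 0.126*7.4921 = 0.9440

0.9440 N*m


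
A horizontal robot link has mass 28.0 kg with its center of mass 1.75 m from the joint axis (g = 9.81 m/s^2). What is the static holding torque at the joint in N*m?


tau = m*g*L = 28.0 * 9.81 * 1.75 = 480.6900

480.6900 N*m


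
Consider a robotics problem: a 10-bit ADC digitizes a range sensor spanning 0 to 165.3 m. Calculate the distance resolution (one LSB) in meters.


res = range / 2^n = 165.3/2^10 = 165.3/1024 = 0.1614

0.1614 m


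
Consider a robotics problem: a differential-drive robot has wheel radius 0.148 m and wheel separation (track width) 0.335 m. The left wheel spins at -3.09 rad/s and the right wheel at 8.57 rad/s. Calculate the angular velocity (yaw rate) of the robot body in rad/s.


omega = r*(wR - wL)/L = 0.148*(8.57 - (-3.09))/0.335 = 5.1513

5.1513 rad/s


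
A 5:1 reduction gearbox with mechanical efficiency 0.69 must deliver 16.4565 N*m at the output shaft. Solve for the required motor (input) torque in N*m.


tau_in = tau_out / (N * eta) = 16.4565 / (5 * 0.69) = 4.7700

4.7700 N*m


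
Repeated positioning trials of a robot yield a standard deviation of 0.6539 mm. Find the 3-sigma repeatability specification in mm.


repeatability = 3*sigma = 3*0.6539 = 1.9617

1.9617 mm


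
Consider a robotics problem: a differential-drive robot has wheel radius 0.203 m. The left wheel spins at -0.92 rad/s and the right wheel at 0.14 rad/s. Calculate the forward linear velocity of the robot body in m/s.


v = r*(wR + wL)/2 = 0.203*(0.14 + -0.92)/2 = -0.0792

-0.0792 m/s


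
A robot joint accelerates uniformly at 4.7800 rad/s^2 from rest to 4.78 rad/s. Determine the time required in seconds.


t = delta_omega / alpha = 4.78 / 4.7800 = 1.0000

1.0000 s


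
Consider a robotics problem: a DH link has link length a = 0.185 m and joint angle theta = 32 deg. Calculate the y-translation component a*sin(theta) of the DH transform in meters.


a*sin(theta) = 0.185*sin(32 deg) = 0.0980

0.0980 m


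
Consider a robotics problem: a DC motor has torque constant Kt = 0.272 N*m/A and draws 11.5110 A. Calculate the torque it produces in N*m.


tau = Kt * I = 0.272*11.5110 = 3.1310

3.1310 N*m


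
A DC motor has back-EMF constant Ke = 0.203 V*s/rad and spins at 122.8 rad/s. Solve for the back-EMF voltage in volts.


V_emf = Ke * omega = 0.203*122.8 = 24.9284

24.9284 V


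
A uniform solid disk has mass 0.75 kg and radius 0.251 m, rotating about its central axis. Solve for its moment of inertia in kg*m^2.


I = (1/2)*m*R^2 = 0.5*0.75*0.251^2 = 0.0236

0.0236 kg*m^2


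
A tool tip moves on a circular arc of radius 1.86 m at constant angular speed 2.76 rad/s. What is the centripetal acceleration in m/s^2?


a_c = omega^2 * r = 2.76^2 * 1.86 = 14.1687

14.1687 m/s^2


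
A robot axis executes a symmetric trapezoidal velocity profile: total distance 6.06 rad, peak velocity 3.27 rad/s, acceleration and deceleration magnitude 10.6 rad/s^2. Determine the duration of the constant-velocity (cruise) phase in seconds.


t_acc = v/a = 0.308491 s, d_acc = v^2/(2a) = 0.504382 rad each
d_cruise = 6.06 - 2*0.504382 = 5.051236 rad
t_cruise = d_cruise/v = 5.051236/3.27 = 1.5447

1.5447 s


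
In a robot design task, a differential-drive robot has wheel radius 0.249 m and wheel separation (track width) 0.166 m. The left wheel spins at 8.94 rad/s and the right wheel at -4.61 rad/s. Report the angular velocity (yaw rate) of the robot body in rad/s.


omega = r*(wR - wL)/L = 0.249*(-4.61 - (8.94))/0.166 = -20.3250

-20.3250 rad/s


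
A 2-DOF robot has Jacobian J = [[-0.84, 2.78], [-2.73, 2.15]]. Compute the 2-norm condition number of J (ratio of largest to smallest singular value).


JJ^T eigenvalues: trace(JJ^T) = 20.5094, det(JJ^T) = det(J)^2 = 33.44771556
s_max^2 = (20.5094 + sqrt(286.84462612))/2 = 18.72294401
s_min^2 = (20.5094 - sqrt(286.84462612))/2 = 1.78645599
kappa = s_max/s_min = sqrt(18.72294401/1.78645599) = 3.2374

3.2374


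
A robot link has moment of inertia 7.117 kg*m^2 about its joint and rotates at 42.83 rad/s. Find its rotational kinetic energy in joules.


KE = (1/2)*I*omega^2 = 0.5*7.117*42.83^2 = 6527.7441

6527.7441 J


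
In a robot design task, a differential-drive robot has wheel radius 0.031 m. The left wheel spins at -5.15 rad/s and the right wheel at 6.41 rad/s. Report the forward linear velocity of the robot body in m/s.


v = r*(wR + wL)/2 = 0.031*(6.41 + -5.15)/2 = 0.0195

0.0195 m/s


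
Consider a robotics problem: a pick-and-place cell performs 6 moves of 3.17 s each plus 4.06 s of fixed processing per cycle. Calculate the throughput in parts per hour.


T_cycle = 6*3.17 + 4.06 = 23.0800 s
rate = 3600/T = 155.9792

155.9792 parts/hour


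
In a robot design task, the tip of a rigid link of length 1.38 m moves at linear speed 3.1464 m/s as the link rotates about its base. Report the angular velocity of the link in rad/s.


omega = v / L = 3.1464 / 1.38 = 2.2800

2.2800 rad/s


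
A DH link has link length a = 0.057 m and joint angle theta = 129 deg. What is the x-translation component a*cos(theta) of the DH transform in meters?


a*cos(theta) = 0.057*cos(129 deg) = -0.0359

-0.0359 m


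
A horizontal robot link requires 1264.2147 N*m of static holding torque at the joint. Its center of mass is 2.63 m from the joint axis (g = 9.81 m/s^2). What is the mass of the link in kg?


m = tau / (g*L) = 1264.2147 / (9.81 * 2.63) = 49.0000

49.0000 kg


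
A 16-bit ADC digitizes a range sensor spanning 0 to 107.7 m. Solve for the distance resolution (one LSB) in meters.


res = range / 2^n = 107.7/2^16 = 107.7/65536 = 0.0016

0.0016 m


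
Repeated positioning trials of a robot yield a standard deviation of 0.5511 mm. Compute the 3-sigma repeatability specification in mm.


repeatability = 3*sigma = 3*0.5511 = 1.6533

1.6533 mm


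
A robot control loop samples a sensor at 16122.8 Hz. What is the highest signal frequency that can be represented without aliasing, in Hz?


f_max = f_s/2 = 16122.8/2 = 8061.4000

8061.4000 Hz


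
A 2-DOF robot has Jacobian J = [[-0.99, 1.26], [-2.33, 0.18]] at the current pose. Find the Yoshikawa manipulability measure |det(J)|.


det(J) = -0.99*0.18 - (1.26)*(-2.33) = 2.7576
|det(J)| = 2.7576

2.7576


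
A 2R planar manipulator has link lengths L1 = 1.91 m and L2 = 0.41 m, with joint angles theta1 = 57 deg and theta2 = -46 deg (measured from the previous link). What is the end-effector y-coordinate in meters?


y = L1*sin(th1) + L2*sin(th1+th2) = 1.91*sin(57 deg) + 0.41*sin(11 deg) = 1.6801

1.6801 m


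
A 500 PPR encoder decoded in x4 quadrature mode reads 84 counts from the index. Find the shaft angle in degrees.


angle = counts * 360 / (PPR*4) = 84 * 360 / 2000 = 15.1200

15.1200 degrees


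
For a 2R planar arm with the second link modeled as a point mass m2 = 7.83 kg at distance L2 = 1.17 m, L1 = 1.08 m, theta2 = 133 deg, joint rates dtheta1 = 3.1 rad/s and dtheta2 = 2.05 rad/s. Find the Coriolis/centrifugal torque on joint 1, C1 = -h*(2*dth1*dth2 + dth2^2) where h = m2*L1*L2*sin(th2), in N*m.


h = m2*L1*L2*sin(th2) = 7.83*1.08*1.17*sin(133 deg) = 7.236005
C1 = -h*(2*3.1*2.05 + 2.05^2) = -7.236005*16.9125 = -122.3789

-122.3789 N*m


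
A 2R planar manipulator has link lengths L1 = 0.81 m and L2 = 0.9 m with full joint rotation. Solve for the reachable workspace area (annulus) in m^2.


r_max = L1 + L2 = 1.7100, r_min = |L1 - L2| = 0.0900
A = pi*(r_max^2 - r_min^2) = pi*(2.9241 - 0.0081) = 9.1609

9.1609 m^2


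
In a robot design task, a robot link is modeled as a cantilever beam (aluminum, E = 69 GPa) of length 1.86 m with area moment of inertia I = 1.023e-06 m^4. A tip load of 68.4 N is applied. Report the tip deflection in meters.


delta = F*L^3/(3*E*I) = 68.4*1.86^3/(3*6.900e+10*1.023e-06)
      = 440.1441504/211761 = 0.0021

0.0021 m


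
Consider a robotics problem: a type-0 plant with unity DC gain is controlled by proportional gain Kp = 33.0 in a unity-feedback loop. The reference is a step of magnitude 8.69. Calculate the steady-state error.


e_ss = R/(1 + Kp) = 8.69/(1 + 33.0) = 8.69/34.0000 = 0.2556

0.2556


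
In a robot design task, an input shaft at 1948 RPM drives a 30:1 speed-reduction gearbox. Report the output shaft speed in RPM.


omega_out = omega_in / N = 1948 / 30 = 64.9333

64.9333 RPM


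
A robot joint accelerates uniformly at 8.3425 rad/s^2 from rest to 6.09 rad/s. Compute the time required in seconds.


t = delta_omega / alpha = 6.09 / 8.3425 = 0.7300

0.7300 s


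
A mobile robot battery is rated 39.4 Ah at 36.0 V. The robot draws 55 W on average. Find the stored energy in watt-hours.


E = capacity * V = 39.4*36.0 = 1418.4000

1418.4000 Wh


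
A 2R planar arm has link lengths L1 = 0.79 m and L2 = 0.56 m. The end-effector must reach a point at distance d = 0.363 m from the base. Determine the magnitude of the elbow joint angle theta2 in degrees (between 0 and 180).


cos(th2) = (d^2 - L1^2 - L2^2)/(2*L1*L2) = (0.363^2 - 0.79^2 - 0.56^2)/(2*0.79*0.56) = -0.91086234
th2 = acos(-0.91086234) = 155.6248 deg

155.6248 degrees


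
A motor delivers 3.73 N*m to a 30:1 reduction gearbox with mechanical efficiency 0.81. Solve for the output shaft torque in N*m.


tau_out = tau_in * N * eta = 3.73 * 30 * 0.81 = 90.6390

90.6390 N*m


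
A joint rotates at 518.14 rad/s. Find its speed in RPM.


RPM = 518.14 * 60/(2*pi) = 4947.8725

4947.8725 RPM


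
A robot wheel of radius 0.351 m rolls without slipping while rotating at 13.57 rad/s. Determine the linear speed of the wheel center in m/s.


v = omega * r = 13.57 * 0.351 = 4.7631

4.7631 m/s


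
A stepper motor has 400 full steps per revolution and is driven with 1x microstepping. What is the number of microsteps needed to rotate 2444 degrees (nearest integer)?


step_size = 360/(400*1) = 360/400 = 0.900000 deg
n = 2444/(360/400) = 2444*400/360 = 2715.5556 -> 2716

2716 steps


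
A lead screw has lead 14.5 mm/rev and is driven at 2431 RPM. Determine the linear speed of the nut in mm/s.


v = lead * (RPM/60) = 14.5*2431/60 = 587.4917

587.4917 mm/s


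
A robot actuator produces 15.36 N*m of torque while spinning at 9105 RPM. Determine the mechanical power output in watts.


omega = 9105 * 2*pi/60 = 953.473370 rad/s
P = tau * omega = 15.36 * 953.473370 = 14645.3510

14645.3510 W


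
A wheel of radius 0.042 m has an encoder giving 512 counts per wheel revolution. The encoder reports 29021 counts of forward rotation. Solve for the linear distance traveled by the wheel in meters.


revs = 29021/512 = 56.681641
d = revs * 2*pi*r = 56.681641 * 2*pi*0.042 = 14.9579

14.9579 m


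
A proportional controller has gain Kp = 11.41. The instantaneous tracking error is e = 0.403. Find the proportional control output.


u_P = Kp * e = 11.41 * 0.403 = 4.5982

4.5982


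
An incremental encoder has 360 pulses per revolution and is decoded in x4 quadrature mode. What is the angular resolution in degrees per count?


resolution = 360 / (PPR * 4) = 360 / 1440 = 0.2500

0.2500 degrees


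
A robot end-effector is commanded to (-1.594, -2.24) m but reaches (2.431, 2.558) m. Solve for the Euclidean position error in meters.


dx = 2.431 - (-1.594) = 4.0250, dy = 2.558 - (-2.24) = 4.7980
err = sqrt(16.200625 + 23.020804) = 6.2627

6.2627 m


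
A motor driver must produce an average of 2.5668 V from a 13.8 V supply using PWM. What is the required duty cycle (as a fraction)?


D = V_avg/V_supply = 2.5668/13.8 = 0.1860

0.1860


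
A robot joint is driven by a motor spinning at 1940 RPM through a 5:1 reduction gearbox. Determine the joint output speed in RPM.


omega_joint = omega_motor / N = 1940 / 5 = 388.0000

388.0000 RPM


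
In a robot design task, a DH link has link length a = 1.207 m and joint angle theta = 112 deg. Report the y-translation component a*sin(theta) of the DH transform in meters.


a*sin(theta) = 1.207*sin(112 deg) = 1.1191

1.1191 m


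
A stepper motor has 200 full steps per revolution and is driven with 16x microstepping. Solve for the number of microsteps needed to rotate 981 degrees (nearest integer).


step_size = 360/(200*16) = 360/3200 = 0.112500 deg
n = 981/(360/3200) = 981*3200/360 = 8720

8720 steps


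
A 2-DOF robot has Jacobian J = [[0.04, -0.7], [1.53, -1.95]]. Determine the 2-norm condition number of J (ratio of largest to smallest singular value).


JJ^T eigenvalues: trace(JJ^T) = 6.6350, det(JJ^T) = det(J)^2 = 0.98604900
s_max^2 = (6.6350 + sqrt(40.07902900))/2 = 6.48290001
s_min^2 = (6.6350 - sqrt(40.07902900))/2 = 0.15209999
kappa = s_max/s_min = sqrt(6.48290001/0.15209999) = 6.5286

6.5286


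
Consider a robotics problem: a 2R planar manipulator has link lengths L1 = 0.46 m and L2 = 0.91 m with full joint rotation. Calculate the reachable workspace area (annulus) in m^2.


r_max = L1 + L2 = 1.3700, r_min = |L1 - L2| = 0.4500
A = pi*(r_max^2 - r_min^2) = pi*(1.8769 - 0.2025) = 5.2603

5.2603 m^2


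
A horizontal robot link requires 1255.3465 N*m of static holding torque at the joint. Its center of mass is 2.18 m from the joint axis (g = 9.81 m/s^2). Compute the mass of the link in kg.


m = tau / (g*L) = 1255.3465 / (9.81 * 2.18) = 58.7000

58.7000 kg


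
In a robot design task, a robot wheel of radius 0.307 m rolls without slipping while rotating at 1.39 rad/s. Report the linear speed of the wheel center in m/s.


v = omega * r = 1.39 * 0.307 = 0.4267

0.4267 m/s


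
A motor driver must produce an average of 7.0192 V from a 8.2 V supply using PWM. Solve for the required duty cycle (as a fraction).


D = V_avg/V_supply = 7.0192/8.2 = 0.8560

0.8560


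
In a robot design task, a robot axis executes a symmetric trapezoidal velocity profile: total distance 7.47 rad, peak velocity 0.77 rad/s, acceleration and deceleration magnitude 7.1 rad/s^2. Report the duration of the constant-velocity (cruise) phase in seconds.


t_acc = v/a = 0.108451 s, d_acc = v^2/(2a) = 0.041754 rad each
d_cruise = 7.47 - 2*0.041754 = 7.386492 rad
t_cruise = d_cruise/v = 7.386492/0.77 = 9.5928

9.5928 s


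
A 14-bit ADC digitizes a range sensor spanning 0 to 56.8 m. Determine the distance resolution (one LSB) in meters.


res = range / 2^n = 56.8/2^14 = 56.8/16384 = 0.0035

0.0035 m


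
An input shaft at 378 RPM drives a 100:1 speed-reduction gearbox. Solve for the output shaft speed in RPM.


omega_out = omega_in / N = 378 / 100 = 3.7800

3.7800 RPM


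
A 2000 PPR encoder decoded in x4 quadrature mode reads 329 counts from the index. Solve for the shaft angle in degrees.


angle = counts * 360 / (PPR*4) = 329 * 360 / 8000 = 14.8050

14.8050 degrees


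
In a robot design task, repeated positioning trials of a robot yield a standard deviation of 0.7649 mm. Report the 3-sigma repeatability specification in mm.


repeatability = 3*sigma = 3*0.7649 = 2.2947

2.2947 mm


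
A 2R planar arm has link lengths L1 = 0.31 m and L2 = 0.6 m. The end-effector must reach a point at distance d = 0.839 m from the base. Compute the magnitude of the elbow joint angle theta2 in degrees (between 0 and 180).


cos(th2) = (d^2 - L1^2 - L2^2)/(2*L1*L2) = (0.839^2 - 0.31^2 - 0.6^2)/(2*0.31*0.6) = 0.66618548
th2 = acos(0.66618548) = 48.2267 deg

48.2267 degrees


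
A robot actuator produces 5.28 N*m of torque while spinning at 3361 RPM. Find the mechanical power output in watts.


omega = 3361 * 2*pi/60 = 351.963097 rad/s
P = tau * omega = 5.28 * 351.963097 = 1858.3652

1858.3652 W


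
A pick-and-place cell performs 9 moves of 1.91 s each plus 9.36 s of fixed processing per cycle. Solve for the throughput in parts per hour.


T_cycle = 9*1.91 + 9.36 = 26.5500 s
rate = 3600/T = 135.5932

135.5932 parts/hour


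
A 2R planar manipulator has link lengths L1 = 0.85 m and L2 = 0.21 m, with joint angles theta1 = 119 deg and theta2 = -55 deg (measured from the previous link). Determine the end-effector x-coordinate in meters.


x = L1*cos(th1) + L2*cos(th1+th2) = 0.85*cos(119 deg) + 0.21*cos(64 deg) = -0.3200

-0.3200 m


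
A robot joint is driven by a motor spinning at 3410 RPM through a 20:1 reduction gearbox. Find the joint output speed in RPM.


omega_joint = omega_motor / N = 3410 / 20 = 170.5000

170.5000 RPM


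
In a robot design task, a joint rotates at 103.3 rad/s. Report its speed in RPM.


RPM = 103.3 * 60/(2*pi) = 986.4423

986.4423 RPM


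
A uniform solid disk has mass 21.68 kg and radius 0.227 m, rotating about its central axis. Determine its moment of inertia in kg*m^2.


I = (1/2)*m*R^2 = 0.5*21.68*0.227^2 = 0.5586

0.5586 kg*m^2


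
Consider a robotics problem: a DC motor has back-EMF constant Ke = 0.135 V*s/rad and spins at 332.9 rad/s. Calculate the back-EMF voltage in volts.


V_emf = Ke * omega = 0.135*332.9 = 44.9415

44.9415 V


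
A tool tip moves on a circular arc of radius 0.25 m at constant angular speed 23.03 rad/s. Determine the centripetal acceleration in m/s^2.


a_c = omega^2 * r = 23.03^2 * 0.25 = 132.5952

132.5952 m/s^2


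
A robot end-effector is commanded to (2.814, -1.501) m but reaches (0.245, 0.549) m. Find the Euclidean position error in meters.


dx = 0.245 - (2.814) = -2.5690, dy = 0.549 - (-1.501) = 2.0500
err = sqrt(6.599761 + 4.202500) = 3.2867

3.2867 m


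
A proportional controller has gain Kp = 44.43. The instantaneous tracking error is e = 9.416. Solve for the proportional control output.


u_P = Kp * e = 44.43 * 9.416 = 418.3529

418.3529


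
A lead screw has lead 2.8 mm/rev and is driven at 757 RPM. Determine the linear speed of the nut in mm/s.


v = lead * (RPM/60) = 2.8*757/60 = 35.3267

35.3267 mm/s


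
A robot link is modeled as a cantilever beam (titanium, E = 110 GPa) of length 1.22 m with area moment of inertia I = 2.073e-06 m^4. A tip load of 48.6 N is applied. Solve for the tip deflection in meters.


delta = F*L^3/(3*E*I) = 48.6*1.22^3/(3*1.100e+11*2.073e-06)
      = 88.2502128/684090 = 1.2900e-04

1.2900e-04 m


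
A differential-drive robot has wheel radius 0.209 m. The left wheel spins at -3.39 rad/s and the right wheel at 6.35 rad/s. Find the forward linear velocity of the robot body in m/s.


v = r*(wR + wL)/2 = 0.209*(6.35 + -3.39)/2 = 0.3093

0.3093 m/s


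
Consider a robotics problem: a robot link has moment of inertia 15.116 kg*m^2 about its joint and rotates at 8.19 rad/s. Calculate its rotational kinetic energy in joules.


KE = (1/2)*I*omega^2 = 0.5*15.116*8.19^2 = 506.9612

506.9612 J


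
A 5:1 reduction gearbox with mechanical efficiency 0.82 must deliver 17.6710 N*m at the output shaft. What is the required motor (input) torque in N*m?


tau_in = tau_out / (N * eta) = 17.6710 / (5 * 0.82) = 4.3100

4.3100 N*m


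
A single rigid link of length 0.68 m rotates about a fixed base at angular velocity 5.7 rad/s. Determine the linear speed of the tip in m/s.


v = L*omega = 0.68 * 5.7 = 3.8760

3.8760 m/s


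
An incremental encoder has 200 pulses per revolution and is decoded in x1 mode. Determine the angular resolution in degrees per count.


resolution = 360 / (PPR * 1) = 360 / 200 = 1.8000

1.8000 degrees


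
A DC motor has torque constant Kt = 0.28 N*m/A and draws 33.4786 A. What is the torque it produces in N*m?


tau = Kt * I = 0.28*33.4786 = 9.3740

9.3740 N*m


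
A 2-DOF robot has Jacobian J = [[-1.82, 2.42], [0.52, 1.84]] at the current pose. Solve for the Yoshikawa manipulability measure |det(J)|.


det(J) = -1.82*1.84 - (2.42)*(0.52) = -4.6072
|det(J)| = 4.6072

4.6072


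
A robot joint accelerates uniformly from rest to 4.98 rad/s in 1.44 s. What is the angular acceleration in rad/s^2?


alpha = delta_omega / t = 4.98 / 1.44 = 3.4583

3.4583 rad/s^2


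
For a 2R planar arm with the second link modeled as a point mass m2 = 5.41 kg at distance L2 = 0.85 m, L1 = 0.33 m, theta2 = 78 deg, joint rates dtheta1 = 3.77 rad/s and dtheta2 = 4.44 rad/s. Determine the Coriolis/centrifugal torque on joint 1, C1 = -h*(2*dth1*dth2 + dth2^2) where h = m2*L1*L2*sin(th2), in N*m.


h = m2*L1*L2*sin(th2) = 5.41*0.33*0.85*sin(78 deg) = 1.484344
C1 = -h*(2*3.77*4.44 + 4.44^2) = -1.484344*53.1912 = -78.9540

-78.9540 N*m


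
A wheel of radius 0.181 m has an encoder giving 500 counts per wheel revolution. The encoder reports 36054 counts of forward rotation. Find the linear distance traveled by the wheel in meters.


revs = 36054/500 = 72.108000
d = revs * 2*pi*r = 72.108000 * 2*pi*0.181 = 82.0053

82.0053 m


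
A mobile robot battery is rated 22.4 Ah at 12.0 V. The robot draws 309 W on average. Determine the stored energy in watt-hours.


E = capacity * V = 22.4*12.0 = 268.8000

268.8000 Wh


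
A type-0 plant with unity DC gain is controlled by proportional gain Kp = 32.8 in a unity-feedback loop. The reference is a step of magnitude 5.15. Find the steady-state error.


e_ss = R/(1 + Kp) = 5.15/(1 + 32.8) = 5.15/33.8000 = 0.1524

0.1524


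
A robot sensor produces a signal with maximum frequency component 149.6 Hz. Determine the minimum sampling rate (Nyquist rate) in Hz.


f_s,min = 2*f_max = 2*149.6 = 299.2000

299.2000 Hz


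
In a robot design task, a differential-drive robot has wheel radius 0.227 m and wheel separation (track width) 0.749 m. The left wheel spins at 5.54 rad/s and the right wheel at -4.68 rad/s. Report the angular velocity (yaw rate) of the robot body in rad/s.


omega = r*(wR - wL)/L = 0.227*(-4.68 - (5.54))/0.749 = -3.0974

-3.0974 rad/s


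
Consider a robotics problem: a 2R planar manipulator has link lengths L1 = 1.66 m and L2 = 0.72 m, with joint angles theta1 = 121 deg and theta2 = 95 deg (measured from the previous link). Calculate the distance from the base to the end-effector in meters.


x = L1*cos(th1) + L2*cos(th1+th2) = -1.437455
y = L1*sin(th1) + L2*sin(th1+th2) = 0.999692
d = sqrt(x^2 + y^2) = sqrt(2.066277 + 0.999384) = 1.7509

1.7509 m


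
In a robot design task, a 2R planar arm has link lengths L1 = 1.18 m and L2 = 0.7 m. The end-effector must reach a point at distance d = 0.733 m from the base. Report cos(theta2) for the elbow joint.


cos(th2) = (d^2 - L1^2 - L2^2)/(2*L1*L2) = (0.733^2 - 1.18^2 - 0.7^2)/(2*1.18*0.7) = -0.8142

-0.8142


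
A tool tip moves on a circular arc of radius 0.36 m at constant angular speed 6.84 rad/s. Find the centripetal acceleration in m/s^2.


a_c = omega^2 * r = 6.84^2 * 0.36 = 16.8428

16.8428 m/s^2


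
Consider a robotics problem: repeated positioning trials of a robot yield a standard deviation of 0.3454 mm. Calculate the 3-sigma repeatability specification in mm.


repeatability = 3*sigma = 3*0.3454 = 1.0362

1.0362 mm


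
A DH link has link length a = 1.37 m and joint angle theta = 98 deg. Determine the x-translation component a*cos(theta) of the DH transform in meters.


a*cos(theta) = 1.37*cos(98 deg) = -0.1907

-0.1907 m


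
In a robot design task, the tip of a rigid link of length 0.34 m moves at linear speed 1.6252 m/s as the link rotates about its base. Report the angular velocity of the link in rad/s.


omega = v / L = 1.6252 / 0.34 = 4.7800

4.7800 rad/s


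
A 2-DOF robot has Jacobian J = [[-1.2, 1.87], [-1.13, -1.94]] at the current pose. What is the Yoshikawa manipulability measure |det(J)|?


det(J) = -1.2*-1.94 - (1.87)*(-1.13) = 4.4411
|det(J)| = 4.4411

4.4411


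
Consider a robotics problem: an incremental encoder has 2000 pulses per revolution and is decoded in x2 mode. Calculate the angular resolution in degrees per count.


resolution = 360 / (PPR * 2) = 360 / 4000 = 0.0900

0.0900 degrees


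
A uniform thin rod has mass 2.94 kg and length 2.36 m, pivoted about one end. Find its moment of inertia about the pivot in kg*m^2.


I = (1/3)*m*L^2 = (1/3)*2.94*2.36^2 = 5.4582

5.4582 kg*m^2


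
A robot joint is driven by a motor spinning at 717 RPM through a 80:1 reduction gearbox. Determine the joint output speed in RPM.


omega_joint = omega_motor / N = 717 / 80 = 8.9625

8.9625 RPM


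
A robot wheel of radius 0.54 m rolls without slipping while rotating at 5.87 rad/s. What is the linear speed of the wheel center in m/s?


v = omega * r = 5.87 * 0.54 = 3.1698

3.1698 m/s


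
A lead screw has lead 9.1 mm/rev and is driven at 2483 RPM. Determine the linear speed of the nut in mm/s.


v = lead * (RPM/60) = 9.1*2483/60 = 376.5883

376.5883 mm/s


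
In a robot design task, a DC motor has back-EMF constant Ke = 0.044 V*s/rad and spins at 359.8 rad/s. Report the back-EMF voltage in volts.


V_emf = Ke * omega = 0.044*359.8 = 15.8312

15.8312 V


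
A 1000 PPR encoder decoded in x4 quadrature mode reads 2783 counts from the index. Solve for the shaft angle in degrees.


angle = counts * 360 / (PPR*4) = 2783 * 360 / 4000 = 250.4700

250.4700 degrees


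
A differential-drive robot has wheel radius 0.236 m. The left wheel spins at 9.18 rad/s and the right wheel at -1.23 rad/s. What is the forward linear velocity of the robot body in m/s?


v = r*(wR + wL)/2 = 0.236*(-1.23 + 9.18)/2 = 0.9381

0.9381 m/s


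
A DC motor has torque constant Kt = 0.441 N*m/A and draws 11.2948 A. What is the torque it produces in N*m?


tau = Kt * I = 0.441*11.2948 = 4.9810

4.9810 N*m


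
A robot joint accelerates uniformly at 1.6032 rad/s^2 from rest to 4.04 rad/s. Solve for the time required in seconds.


t = delta_omega / alpha = 4.04 / 1.6032 = 2.5200

2.5200 s


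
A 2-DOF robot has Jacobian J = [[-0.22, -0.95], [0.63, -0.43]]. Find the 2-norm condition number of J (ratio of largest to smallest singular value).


JJ^T eigenvalues: trace(JJ^T) = 1.5327, det(JJ^T) = det(J)^2 = 0.48038761
s_max^2 = (1.5327 + sqrt(0.42761885))/2 = 1.09331286
s_min^2 = (1.5327 - sqrt(0.42761885))/2 = 0.43938714
kappa = s_max/s_min = sqrt(1.09331286/0.43938714) = 1.5774

1.5774


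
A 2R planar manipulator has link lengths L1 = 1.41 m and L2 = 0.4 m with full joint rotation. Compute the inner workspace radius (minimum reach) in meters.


r_min = |L1 - L2| = |1.41 - 0.4| = 1.0100

1.0100 m


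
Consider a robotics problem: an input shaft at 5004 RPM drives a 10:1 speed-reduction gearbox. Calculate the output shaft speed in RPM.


omega_out = omega_in / N = 5004 / 10 = 500.4000

500.4000 RPM


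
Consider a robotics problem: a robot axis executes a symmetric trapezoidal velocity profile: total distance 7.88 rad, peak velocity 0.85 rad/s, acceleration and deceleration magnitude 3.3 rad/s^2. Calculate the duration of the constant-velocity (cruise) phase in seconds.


t_acc = v/a = 0.257576 s, d_acc = v^2/(2a) = 0.109470 rad each
d_cruise = 7.88 - 2*0.109470 = 7.661060 rad
t_cruise = d_cruise/v = 7.661060/0.85 = 9.0130

9.0130 s


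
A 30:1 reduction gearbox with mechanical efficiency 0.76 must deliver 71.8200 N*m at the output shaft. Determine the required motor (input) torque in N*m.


tau_in = tau_out / (N * eta) = 71.8200 / (30 * 0.76) = 3.1500

3.1500 N*m


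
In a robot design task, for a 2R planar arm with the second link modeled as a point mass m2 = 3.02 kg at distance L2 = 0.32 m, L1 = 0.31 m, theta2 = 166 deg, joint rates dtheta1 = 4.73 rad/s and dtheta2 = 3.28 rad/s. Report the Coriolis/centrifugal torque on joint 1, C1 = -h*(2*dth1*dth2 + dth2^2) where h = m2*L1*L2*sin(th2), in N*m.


h = m2*L1*L2*sin(th2) = 3.02*0.31*0.32*sin(166 deg) = 0.072476
C1 = -h*(2*4.73*3.28 + 3.28^2) = -0.072476*41.7872 = -3.0286

-3.0286 N*m


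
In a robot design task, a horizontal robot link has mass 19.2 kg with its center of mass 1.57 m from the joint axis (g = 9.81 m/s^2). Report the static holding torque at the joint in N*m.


tau = m*g*L = 19.2 * 9.81 * 1.57 = 295.7126

295.7126 N*m


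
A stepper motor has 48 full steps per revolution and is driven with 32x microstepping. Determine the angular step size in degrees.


step = 360/(48*32) = 360/1536 = 0.2344

0.2344 degrees


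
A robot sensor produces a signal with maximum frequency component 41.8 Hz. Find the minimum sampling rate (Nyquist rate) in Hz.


f_s,min = 2*f_max = 2*41.8 = 83.6000

83.6000 Hz


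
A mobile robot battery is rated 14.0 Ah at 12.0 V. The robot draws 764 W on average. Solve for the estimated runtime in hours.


E = 14.0*12.0 = 168.0000 Wh
t = E/P = 168.0000/764 = 0.2199

0.2199 hours


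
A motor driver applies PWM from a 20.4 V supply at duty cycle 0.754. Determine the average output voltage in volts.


V_avg = V_supply * D = 20.4*0.754 = 15.3816

15.3816 V


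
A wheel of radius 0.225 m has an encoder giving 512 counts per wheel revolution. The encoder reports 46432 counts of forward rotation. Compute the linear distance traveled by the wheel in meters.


revs = 46432/512 = 90.687500
d = revs * 2*pi*r = 90.687500 * 2*pi*0.225 = 128.2064

128.2064 m


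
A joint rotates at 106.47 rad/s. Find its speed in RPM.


RPM = 106.47 * 60/(2*pi) = 1016.7136

1016.7136 RPM


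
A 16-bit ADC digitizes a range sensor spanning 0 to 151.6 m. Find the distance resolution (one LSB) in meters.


res = range / 2^n = 151.6/2^16 = 151.6/65536 = 0.0023

0.0023 m


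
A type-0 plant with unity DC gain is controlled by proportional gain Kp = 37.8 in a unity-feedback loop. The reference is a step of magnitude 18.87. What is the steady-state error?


e_ss = R/(1 + Kp) = 18.87/(1 + 37.8) = 18.87/38.8000 = 0.4863

0.4863


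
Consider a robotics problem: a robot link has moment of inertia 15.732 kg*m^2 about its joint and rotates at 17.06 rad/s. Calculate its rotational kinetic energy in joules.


KE = (1/2)*I*omega^2 = 0.5*15.732*17.06^2 = 2289.3490

2289.3490 J


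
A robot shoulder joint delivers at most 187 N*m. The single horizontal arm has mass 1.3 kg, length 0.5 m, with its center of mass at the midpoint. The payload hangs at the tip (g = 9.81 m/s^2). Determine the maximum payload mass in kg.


tau_arm = m_arm*g*(L/2) = 1.3*9.81*0.5/2 = 3.1883 N*m
tau_payload = tau_max - tau_arm = 187 - 3.1883 = 183.8117
m_payload = tau_payload / (g*L) = 183.8117 / (9.81*0.5) = 37.4744

37.4744 kg
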